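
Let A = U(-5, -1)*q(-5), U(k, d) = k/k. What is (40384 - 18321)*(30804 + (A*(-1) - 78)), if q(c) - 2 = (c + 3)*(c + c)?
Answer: 677422352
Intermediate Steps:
U(k, d) = 1
q(c) = 2 + 2*c*(3 + c) (q(c) = 2 + (c + 3)*(c + c) = 2 + (3 + c)*(2*c) = 2 + 2*c*(3 + c))
A = 22 (A = 1*(2 + 2*(-5)**2 + 6*(-5)) = 1*(2 + 2*25 - 30) = 1*(2 + 50 - 30) = 1*22 = 22)
(40384 - 18321)*(30804 + (A*(-1) - 78)) = (40384 - 18321)*(30804 + (22*(-1) - 78)) = 22063*(30804 + (-22 - 78)) = 22063*(30804 - 100) = 22063*30704 = 677422352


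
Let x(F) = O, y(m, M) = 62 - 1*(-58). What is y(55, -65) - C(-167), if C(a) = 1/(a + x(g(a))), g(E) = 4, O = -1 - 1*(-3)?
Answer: 19801/165 ≈ 120.01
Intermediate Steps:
y(m, M) = 120 (y(m, M) = 62 + 58 = 120)
O = 2 (O = -1 + 3 = 2)
x(F) = 2
C(a) = 1/(2 + a) (C(a) = 1/(a + 2) = 1/(2 + a))
y(55, -65) - C(-167) = 120 - 1/(2 - 167) = 120 - 1/(-165) = 120 - 1*(-1/165) = 120 + 1/165 = 19801/165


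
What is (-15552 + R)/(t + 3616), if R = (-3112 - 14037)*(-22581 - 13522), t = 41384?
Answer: 123822959/9000 ≈ 13758.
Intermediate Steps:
R = 619130347 (R = -17149*(-36103) = 619130347)
(-15552 + R)/(t + 3616) = (-15552 + 619130347)/(41384 + 3616) = 619114795/45000 = 619114795*(1/45000) = 123822959/9000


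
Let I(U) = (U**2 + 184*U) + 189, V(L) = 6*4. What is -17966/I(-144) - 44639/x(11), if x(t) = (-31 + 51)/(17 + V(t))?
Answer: -10195679309/111420 ≈ -91507.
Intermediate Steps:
V(L) = 24
I(U) = 189 + U**2 + 184*U
x(t) = 20/41 (x(t) = (-31 + 51)/(17 + 24) = 20/41)
-17966/I(-144) - 44639/x(11) = -17966/(189 + (-144)**2 + 184*(-144)) - 44639/20/41 = -17966/(189 + 20736 - 26496) - 44639*41/20 = -17966/(-5571) - 1830199/20 = -17966*(-1/5571) - 1830199/20 = 17966/5571 - 1830199/20 = -10195679309/111420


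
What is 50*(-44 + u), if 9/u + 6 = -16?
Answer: -24425/11 ≈ -2220.5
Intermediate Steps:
u = -9/22 (u = 9/(-6 - 16) = 9/(-22) = 9*(-1/22) = -9/22 ≈ -0.40909)
50*(-44 + u) = 50*(-44 - 9/22) = 50*(-977/22) = -24425/11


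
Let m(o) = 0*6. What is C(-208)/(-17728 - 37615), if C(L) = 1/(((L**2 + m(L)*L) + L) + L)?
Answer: -1/2371336864 ≈ -4.2170e-10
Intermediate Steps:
m(o) = 0
C(L) = 1/(L**2 + 2*L) (C(L) = 1/(((L**2 + 0*L) + L) + L) = 1/(((L**2 + 0) + L) + L) = 1/((L**2 + L) + L) = 1/((L + L**2) + L) = 1/(L**2 + 2*L))
C(-208)/(-17728 - 37615) = (1/((-208)*(2 - 208)))/(-17728 - 37615) = -1/208/(-206)/(-55343) = -1/208*(-1/206)*(-1/55343) = (1/42848)*(-1/55343) = -1/2371336864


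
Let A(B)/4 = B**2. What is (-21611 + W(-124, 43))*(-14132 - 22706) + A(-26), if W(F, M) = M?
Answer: 794524688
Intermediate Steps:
A(B) = 4*B**2
(-21611 + W(-124, 43))*(-14132 - 22706) + A(-26) = (-21611 + 43)*(-14132 - 22706) + 4*(-26)**2 = -21568*(-36838) + 4*676 = 794521984 + 2704 = 794524688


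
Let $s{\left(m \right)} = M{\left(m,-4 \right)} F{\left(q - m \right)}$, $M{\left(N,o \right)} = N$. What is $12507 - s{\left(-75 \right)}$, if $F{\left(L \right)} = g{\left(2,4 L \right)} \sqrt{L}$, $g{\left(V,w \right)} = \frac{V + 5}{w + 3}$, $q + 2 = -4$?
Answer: $12507 + \frac{175 \sqrt{69}}{93} \approx 12523.0$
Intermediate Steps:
$q = -6$ ($q = -2 - 4 = -6$)
$g{\left(V,w \right)} = \frac{5 + V}{3 + w}$
$F{\left(L \right)} = \frac{7 \sqrt{L}}{3 + 4 L}$ ($F{\left(L \right)} = \frac{5 + 2}{3 + 4 L} \sqrt{L} = \frac{1}{3 + 4 L} 7 \sqrt{L} = \frac{7}{3 + 4 L} \sqrt{L} = \frac{7 \sqrt{L}}{3 + 4 L}$)
$s{\left(m \right)} = \frac{7 m \sqrt{-6 - m}}{-21 - 4 m}$ ($s{\left(m \right)} = m \frac{7 \sqrt{-6 - m}}{3 + 4 \left(-6 - m\right)} = m \frac{7 \sqrt{-6 - m}}{3 - \left(24 + 4 m\right)} = m \frac{7 \sqrt{-6 - m}}{-21 - 4 m} = \frac{7 m \sqrt{-6 - m}}{-21 - 4 m}$)
$12507 - s{\left(-75 \right)} = 12507 - \left(-7\right) \left(-75\right) \sqrt{-6 - -75} \frac{1}{21 + 4 \left(-75\right)} = 12507 - \left(-7\right) \left(-75\right) \sqrt{-6 + 75} \frac{1}{21 - 300} = 12507 - \left(-7\right) \left(-75\right) \sqrt{69} \frac{1}{-279} = 12507 - \left(-7\right) \left(-75\right) \sqrt{69} \left(- \frac{1}{279}\right) = 12507 - - \frac{175 \sqrt{69}}{93} = 12507 + \frac{175 \sqrt{69}}{93}$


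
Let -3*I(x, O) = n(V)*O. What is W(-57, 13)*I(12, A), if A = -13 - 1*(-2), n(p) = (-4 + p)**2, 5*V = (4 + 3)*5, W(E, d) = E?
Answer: -1881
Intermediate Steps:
V = 7 (V = ((4 + 3)*5)/5 = (7*5)/5 = (1/5)*35 = 7)
A = -11 (A = -13 + 2 = -11)
I(x, O) = -3*O (I(x, O) = -(-4 + 7)**2*O/3 = -3**2*O/3 = -3*O)
W(-57, 13)*I(12, A) = -(-171)*(-11) = -57*33 = -1881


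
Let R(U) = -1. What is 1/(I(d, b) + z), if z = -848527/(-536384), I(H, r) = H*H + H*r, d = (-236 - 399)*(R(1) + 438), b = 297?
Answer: 536384/41259225316868367 ≈ 1.3000e-11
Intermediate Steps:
d = -277495 (d = (-236 - 399)*(-1 + 438) = -635*437 = -277495)
I(H, r) = H² + H*r
z = 848527/536384 (z = -848527*(-1/536384) = 848527/536384 ≈ 1.5819)
1/(I(d, b) + z) = 1/(-277495*(-277495 + 297) + 848527/536384) = 1/(-277495*(-277198) + 848527/536384) = 1/(76921059010 + 848527/536384) = 1/(41259225316868367/536384) = 536384/41259225316868367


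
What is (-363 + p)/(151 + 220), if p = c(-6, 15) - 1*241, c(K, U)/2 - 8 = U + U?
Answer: -528/371 ≈ -1.4232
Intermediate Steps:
c(K, U) = 16 + 4*U (c(K, U) = 16 + 2*(U + U) = 16 + 2*(2*U) = 16 + 4*U)
p = -165 (p = (16 + 4*15) - 1*241 = (16 + 60) - 241 = 76 - 241 = -165)
(-363 + p)/(151 + 220) = (-363 - 165)/(151 + 220) = -528/371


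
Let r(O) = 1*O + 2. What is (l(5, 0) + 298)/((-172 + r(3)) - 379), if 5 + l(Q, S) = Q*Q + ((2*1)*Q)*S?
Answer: -53/91 ≈ -0.58242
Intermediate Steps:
r(O) = 2 + O (r(O) = O + 2 = 2 + O)
l(Q, S) = -5 + Q² + 2*Q*S (l(Q, S) = -5 + (Q*Q + ((2*1)*Q)*S) = -5 + (Q² + (2*Q)*S) = -5 + (Q² + 2*Q*S) = -5 + Q² + 2*Q*S)
(l(5, 0) + 298)/((-172 + r(3)) - 379) = ((-5 + 5² + 2*5*0) + 298)/((-172 + (2 + 3)) - 379) = ((-5 + 25 + 0) + 298)/((-172 + 5) - 379) = (20 + 298)/(-167 - 379) = 318/(-546) = 318*(-1/546) = -53/91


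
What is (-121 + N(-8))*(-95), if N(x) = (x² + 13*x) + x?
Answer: 16055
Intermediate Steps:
N(x) = x² + 14*x
(-121 + N(-8))*(-95) = (-121 - 8*(14 - 8))*(-95) = (-121 - 8*6)*(-95) = (-121 - 48)*(-95) = -169*(-95) = 16055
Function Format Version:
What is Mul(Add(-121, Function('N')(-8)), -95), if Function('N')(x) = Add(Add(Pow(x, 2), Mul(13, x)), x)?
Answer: 16055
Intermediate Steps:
Function('N')(x) = Add(Pow(x, 2), Mul(14, x))
Mul(Add(-121, Function('N')(-8)), -95) = Mul(Add(-121, Mul(-8, Add(14, -8))), -95) = Mul(Add(-121, Mul(-8, 6)), -95) = Mul(Add(-121, -48), -95) = Mul(-169, -95) = 16055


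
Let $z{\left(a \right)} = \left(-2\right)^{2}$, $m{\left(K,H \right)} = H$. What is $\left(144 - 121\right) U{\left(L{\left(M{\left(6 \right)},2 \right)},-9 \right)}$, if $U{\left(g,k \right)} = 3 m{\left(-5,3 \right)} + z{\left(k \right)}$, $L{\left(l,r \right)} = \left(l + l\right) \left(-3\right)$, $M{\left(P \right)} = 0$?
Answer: $299$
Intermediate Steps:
$z{\left(a \right)} = 4$
$L{\left(l,r \right)} = - 6 l$ ($L{\left(l,r \right)} = 2 l \left(-3\right) = - 6 l$)
$U{\left(g,k \right)} = 13$ ($U{\left(g,k \right)} = 3 \cdot 3 + 4 = 9 + 4 = 13$)
$\left(144 - 121\right) U{\left(L{\left(M{\left(6 \right)},2 \right)},-9 \right)} = \left(144 - 121\right) 13 = 23 \cdot 13 = 299$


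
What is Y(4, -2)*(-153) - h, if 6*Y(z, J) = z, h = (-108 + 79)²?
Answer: -943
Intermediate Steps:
h = 841 (h = (-29)² = 841)
Y(z, J) = z/6
Y(4, -2)*(-153) - h = ((⅙)*4)*(-153) - 1*841 = (⅔)*(-153) - 841 = -102 - 841 = -943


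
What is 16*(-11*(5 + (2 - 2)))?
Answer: -880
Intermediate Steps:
16*(-11*(5 + (2 - 2))) = 16*(-11*(5 + 0)) = 16*(-11*5) = 16*(-55) = -880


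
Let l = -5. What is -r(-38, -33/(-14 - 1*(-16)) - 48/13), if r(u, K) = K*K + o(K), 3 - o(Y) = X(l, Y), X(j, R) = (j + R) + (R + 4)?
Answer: -305629/676 ≈ -452.11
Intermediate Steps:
X(j, R) = 4 + j + 2*R (X(j, R) = (R + j) + (4 + R) = 4 + j + 2*R)
o(Y) = 4 - 2*Y (o(Y) = 3 - (4 - 5 + 2*Y) = 3 - (-1 + 2*Y) = 3 + (1 - 2*Y) = 4 - 2*Y)
r(u, K) = 4 + K**2 - 2*K (r(u, K) = K*K + (4 - 2*K) = K**2 + (4 - 2*K) = 4 + K**2 - 2*K)
-r(-38, -33/(-14 - 1*(-16)) - 48/13) = -(4 + (-33/(-14 - 1*(-16)) - 48/13)**2 - 2*(-33/(-14 - 1*(-16)) - 48/13)) = -(4 + (-33/(-14 + 16) - 48*1/13)**2 - 2*(-33/(-14 + 16) - 48*1/13)) = -(4 + (-33/2 - 48/13)**2 - 2*(-33/2 - 48/13)) = -(4 + (-525/26)**2 - 2*(-525/26)) = -(4 + 275625/676 + 525/13) = -1*305629/676 = -305629/676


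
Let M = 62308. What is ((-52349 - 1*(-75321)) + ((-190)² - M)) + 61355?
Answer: 58119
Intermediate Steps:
((-52349 - 1*(-75321)) + ((-190)² - M)) + 61355 = ((-52349 - 1*(-75321)) + ((-190)² - 1*62308)) + 61355 = ((-52349 + 75321) + (36100 - 62308)) + 61355 = (22972 - 26208) + 61355 = -3236 + 61355 = 58119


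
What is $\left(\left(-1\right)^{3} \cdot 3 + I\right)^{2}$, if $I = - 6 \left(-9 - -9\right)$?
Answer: $9$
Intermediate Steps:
$I = 0$ ($I = - 6 \left(-9 + 9\right) = \left(-6\right) 0 = 0$)
$\left(\left(-1\right)^{3} \cdot 3 + I\right)^{2} = \left(\left(-1\right)^{3} \cdot 3 + 0\right)^{2} = \left(\left(-1\right) 3 + 0\right)^{2} = \left(-3 + 0\right)^{2} = \left(-3\right)^{2} = 9$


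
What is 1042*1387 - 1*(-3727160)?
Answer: 5172414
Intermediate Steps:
1042*1387 - 1*(-3727160) = 1445254 + 3727160 = 5172414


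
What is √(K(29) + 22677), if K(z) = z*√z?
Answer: √(22677 + 29*√29) ≈ 151.11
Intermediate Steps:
K(z) = z^(3/2)
√(K(29) + 22677) = √(29^(3/2) + 22677) = √(29*√29 + 22677) = √(22677 + 29*√29)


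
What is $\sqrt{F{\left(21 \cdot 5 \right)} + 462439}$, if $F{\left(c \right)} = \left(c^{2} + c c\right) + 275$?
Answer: $2 \sqrt{121191} \approx 696.25$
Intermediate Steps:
$F{\left(c \right)} = 275 + 2 c^{2}$ ($F{\left(c \right)} = \left(c^{2} + c^{2}\right) + 275 = 2 c^{2} + 275 = 275 + 2 c^{2}$)
$\sqrt{F{\left(21 \cdot 5 \right)} + 462439} = \sqrt{\left(275 + 2 \left(21 \cdot 5\right)^{2}\right) + 462439} = \sqrt{\left(275 + 2 \cdot 105^{2}\right) + 462439} = \sqrt{\left(275 + 2 \cdot 11025\right) + 462439} = \sqrt{\left(275 + 22050\right) + 462439} = \sqrt{22325 + 462439} = \sqrt{484764} = 2 \sqrt{121191}$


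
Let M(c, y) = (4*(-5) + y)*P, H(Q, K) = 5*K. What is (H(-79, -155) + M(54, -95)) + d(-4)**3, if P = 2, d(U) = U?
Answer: -1069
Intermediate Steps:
M(c, y) = -40 + 2*y (M(c, y) = (4*(-5) + y)*2 = (-20 + y)*2 = -40 + 2*y)
(H(-79, -155) + M(54, -95)) + d(-4)**3 = (5*(-155) + (-40 + 2*(-95))) + (-4)**3 = (-775 + (-40 - 190)) - 64 = (-775 - 230) - 64 = -1005 - 64 = -1069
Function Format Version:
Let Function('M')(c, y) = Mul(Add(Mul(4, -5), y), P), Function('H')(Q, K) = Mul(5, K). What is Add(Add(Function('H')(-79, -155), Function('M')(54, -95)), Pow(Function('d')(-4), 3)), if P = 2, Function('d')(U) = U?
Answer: -1069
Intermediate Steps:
Function('M')(c, y) = Add(-40, Mul(2, y)) (Function('M')(c, y) = Mul(Add(Mul(4, -5), y), 2) = Mul(Add(-20, y), 2) = Add(-40, Mul(2, y)))
Add(Add(Function('H')(-79, -155), Function('M')(54, -95)), Pow(Function('d')(-4), 3)) = Add(Add(Mul(5, -155), Add(-40, Mul(2, -95))), Pow(-4, 3)) = Add(Add(-775, Add(-40, -190)), -64) = Add(Add(-775, -230), -64) = Add(-1005, -64) = -1069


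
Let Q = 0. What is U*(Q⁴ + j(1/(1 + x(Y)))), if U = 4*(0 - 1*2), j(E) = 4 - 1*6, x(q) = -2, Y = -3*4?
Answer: 16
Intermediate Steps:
Y = -12
j(E) = -2 (j(E) = 4 - 6 = -2)
U = -8 (U = 4*(0 - 2) = 4*(-2) = -8)
U*(Q⁴ + j(1/(1 + x(Y)))) = -8*(0⁴ - 2) = -8*(0 - 2) = -8*(-2) = 16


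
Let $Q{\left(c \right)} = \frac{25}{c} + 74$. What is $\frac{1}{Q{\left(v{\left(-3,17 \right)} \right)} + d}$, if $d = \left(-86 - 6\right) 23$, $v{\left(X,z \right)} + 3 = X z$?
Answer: $- \frac{54}{110293} \approx -0.0004896$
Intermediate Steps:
$v{\left(X,z \right)} = -3 + X z$
$d = -2116$ ($d = \left(-92\right) 23 = -2116$)
$Q{\left(c \right)} = 74 + \frac{25}{c}$
$\frac{1}{Q{\left(v{\left(-3,17 \right)} \right)} + d} = \frac{1}{\left(74 + \frac{25}{-3 - 51}\right) - 2116} = \frac{1}{\left(74 + \frac{25}{-54}\right) - 2116} = \frac{1}{\left(74 + 25 \left(- \frac{1}{54}\right)\right) - 2116} = \frac{1}{\left(74 - \frac{25}{54}\right) - 2116} = \frac{1}{\frac{3971}{54} - 2116} = \frac{1}{- \frac{110293}{54}} = - \frac{54}{110293}$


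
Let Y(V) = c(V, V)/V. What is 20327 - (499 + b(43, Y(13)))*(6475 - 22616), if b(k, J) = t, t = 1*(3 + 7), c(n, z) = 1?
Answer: 8236096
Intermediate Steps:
t = 10 (t = 1*10 = 10)
Y(V) = 1/V
b(k, J) = 10
20327 - (499 + b(43, Y(13)))*(6475 - 22616) = 20327 - (499 + 10)*(6475 - 22616) = 20327 - 509*(-16141) = 20327 - 1*(-8215769) = 20327 + 8215769 = 8236096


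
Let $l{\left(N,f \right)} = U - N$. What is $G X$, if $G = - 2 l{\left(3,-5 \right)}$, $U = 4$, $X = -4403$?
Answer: $8806$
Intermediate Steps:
$l{\left(N,f \right)} = 4 - N$
$G = -2$ ($G = - 2 \left(4 - 3\right) = \left(-2\right) 1 = -2$)
$G X = \left(-2\right) \left(-4403\right) = 8806$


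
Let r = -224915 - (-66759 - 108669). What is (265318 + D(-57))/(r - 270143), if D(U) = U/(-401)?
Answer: -21278515/25634326 ≈ -0.83008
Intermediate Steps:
D(U) = -U/401 (D(U) = U*(-1/401) = -U/401)
r = -49487 (r = -224915 - 1*(-175428) = -224915 + 175428 = -49487)
(265318 + D(-57))/(r - 270143) = (265318 - 1/401*(-57))/(-49487 - 270143) = (265318 + 57/401)/(-319630) = (106392575/401)*(-1/319630) = -21278515/25634326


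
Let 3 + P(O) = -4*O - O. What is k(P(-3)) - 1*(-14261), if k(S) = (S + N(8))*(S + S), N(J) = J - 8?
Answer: 14549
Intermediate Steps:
N(J) = -8 + J
P(O) = -3 - 5*O (P(O) = -3 + (-4*O - O) = -3 - 5*O)
k(S) = 2*S**2 (k(S) = (S + (-8 + 8))*(S + S) = (S + 0)*(2*S) = S*(2*S) = 2*S**2)
k(P(-3)) - 1*(-14261) = 2*(-3 - 5*(-3))**2 - 1*(-14261) = 2*(-3 + 15)**2 + 14261 = 2*12**2 + 14261 = 2*144 + 14261 = 288 + 14261 = 14549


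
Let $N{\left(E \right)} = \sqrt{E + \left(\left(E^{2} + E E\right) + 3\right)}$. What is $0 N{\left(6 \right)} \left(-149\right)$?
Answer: $0$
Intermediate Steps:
$N{\left(E \right)} = \sqrt{3 + E + 2 E^{2}}$ ($N{\left(E \right)} = \sqrt{E + \left(\left(E^{2} + E^{2}\right) + 3\right)} = \sqrt{E + \left(2 E^{2} + 3\right)} = \sqrt{E + \left(3 + 2 E^{2}\right)} = \sqrt{3 + E + 2 E^{2}}$)
$0 N{\left(6 \right)} \left(-149\right) = 0 \sqrt{3 + 6 + 2 \cdot 6^{2}} \left(-149\right) = 0 \sqrt{3 + 6 + 2 \cdot 36} \left(-149\right) = 0 \sqrt{3 + 6 + 72} \left(-149\right) = 0 \sqrt{81} \left(-149\right) = 0 \cdot 9 \left(-149\right) = 0 \left(-149\right) = 0$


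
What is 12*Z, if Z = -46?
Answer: -552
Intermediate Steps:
12*Z = 12*(-46) = -552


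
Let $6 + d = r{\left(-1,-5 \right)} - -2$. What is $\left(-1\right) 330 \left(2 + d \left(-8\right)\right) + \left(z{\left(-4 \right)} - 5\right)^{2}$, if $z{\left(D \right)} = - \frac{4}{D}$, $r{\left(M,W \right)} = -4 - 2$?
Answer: $-27044$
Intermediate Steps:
$r{\left(M,W \right)} = -6$
$d = -10$ ($d = -6 - 4 = -10$)
$\left(-1\right) 330 \left(2 + d \left(-8\right)\right) + \left(z{\left(-4 \right)} - 5\right)^{2} = \left(-1\right) 330 \left(2 - -80\right) + \left(- \frac{4}{-4} - 5\right)^{2} = - 330 \left(2 + 80\right) + \left(\left(-4\right) \left(- \frac{1}{4}\right) - 5\right)^{2} = \left(-330\right) 82 + \left(1 - 5\right)^{2} = -27060 + \left(-4\right)^{2} = -27060 + 16 = -27044$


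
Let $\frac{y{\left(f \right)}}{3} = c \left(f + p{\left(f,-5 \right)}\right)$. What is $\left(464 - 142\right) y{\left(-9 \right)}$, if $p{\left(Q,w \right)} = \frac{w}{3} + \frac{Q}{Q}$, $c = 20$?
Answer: $-186760$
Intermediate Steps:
$p{\left(Q,w \right)} = 1 + \frac{w}{3}$ ($p{\left(Q,w \right)} = w \frac{1}{3} + 1 = \frac{w}{3} + 1 = 1 + \frac{w}{3}$)
$y{\left(f \right)} = -40 + 60 f$ ($y{\left(f \right)} = 3 \cdot 20 \left(f + \left(1 + \frac{1}{3} \left(-5\right)\right)\right) = 3 \cdot 20 \left(f + \left(1 - \frac{5}{3}\right)\right) = 3 \cdot 20 \left(f - \frac{2}{3}\right) = 3 \cdot 20 \left(- \frac{2}{3} + f\right) = 3 \left(- \frac{40}{3} + 20 f\right) = -40 + 60 f$)
$\left(464 - 142\right) y{\left(-9 \right)} = \left(464 - 142\right) \left(-40 + 60 \left(-9\right)\right) = 322 \left(-40 - 540\right) = 322 \left(-580\right) = -186760$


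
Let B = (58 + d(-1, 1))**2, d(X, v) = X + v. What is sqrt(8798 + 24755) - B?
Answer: -3364 + sqrt(33553) ≈ -3180.8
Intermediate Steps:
B = 3364 (B = (58 + (-1 + 1))**2 = (58 + 0)**2 = 58**2 = 3364)
sqrt(8798 + 24755) - B = sqrt(8798 + 24755) - 1*3364 = sqrt(33553) - 3364 = -3364 + sqrt(33553)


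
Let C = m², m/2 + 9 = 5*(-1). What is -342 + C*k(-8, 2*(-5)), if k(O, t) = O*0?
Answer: -342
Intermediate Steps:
k(O, t) = 0
m = -28 (m = -18 + 2*(5*(-1)) = -18 + 2*(-5) = -18 - 10 = -28)
C = 784 (C = (-28)² = 784)
-342 + C*k(-8, 2*(-5)) = -342 + 784*0 = -342 + 0 = -342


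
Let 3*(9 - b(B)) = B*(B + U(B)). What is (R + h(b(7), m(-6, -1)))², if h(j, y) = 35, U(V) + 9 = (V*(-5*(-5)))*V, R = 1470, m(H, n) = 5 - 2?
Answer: 2265025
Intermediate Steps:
m(H, n) = 3
U(V) = -9 + 25*V² (U(V) = -9 + (V*(-5*(-5)))*V = -9 + (V*25)*V = -9 + (25*V)*V = -9 + 25*V²)
b(B) = 9 - B*(-9 + B + 25*B²)/3 (b(B) = 9 - B*(B + (-9 + 25*B²))/3 = 9 - B*(-9 + B + 25*B²)/3)
(R + h(b(7), m(-6, -1)))² = (1470 + 35)² = 1505² = 2265025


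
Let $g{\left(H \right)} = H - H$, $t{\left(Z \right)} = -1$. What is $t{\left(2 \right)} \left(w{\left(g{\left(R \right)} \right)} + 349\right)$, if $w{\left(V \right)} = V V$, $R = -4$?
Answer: $-349$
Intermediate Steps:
$g{\left(H \right)} = 0$
$w{\left(V \right)} = V^{2}$
$t{\left(2 \right)} \left(w{\left(g{\left(R \right)} \right)} + 349\right) = - (0^{2} + 349) = - (0 + 349) = \left(-1\right) 349 = -349$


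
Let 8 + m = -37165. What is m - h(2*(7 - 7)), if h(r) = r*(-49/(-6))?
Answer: -37173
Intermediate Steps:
m = -37173 (m = -8 - 37165 = -37173)
h(r) = 49*r/6 (h(r) = r*(-49*(-⅙)) = r*(49/6) = 49*r/6)
m - h(2*(7 - 7)) = -37173 - 49*2*(7 - 7)/6 = -37173 - 49*2*0/6 = -37173 - 49*0/6 = -37173 - 1*0 = -37173 + 0 = -37173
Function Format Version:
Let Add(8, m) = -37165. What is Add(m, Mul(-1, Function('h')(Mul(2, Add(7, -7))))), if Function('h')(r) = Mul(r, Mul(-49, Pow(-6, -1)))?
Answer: -37173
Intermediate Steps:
m = -37173 (m = Add(-8, -37165) = -37173)
Function('h')(r) = Mul(Rational(49, 6), r) (Function('h')(r) = Mul(r, Mul(-49, Rational(-1, 6))) = Mul(r, Rational(49, 6)) = Mul(Rational(49, 6), r))
Add(m, Mul(-1, Function('h')(Mul(2, Add(7, -7))))) = Add(-37173, Mul(-1, Mul(Rational(49, 6), Mul(2, Add(7, -7))))) = Add(-37173, Mul(-1, Mul(Rational(49, 6), Mul(2, 0)))) = Add(-37173, Mul(-1, Mul(Rational(49, 6), 0))) = Add(-37173, Mul(-1, 0)) = Add(-37173, 0) = -37173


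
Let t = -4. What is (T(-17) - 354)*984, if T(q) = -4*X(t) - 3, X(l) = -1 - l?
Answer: -363096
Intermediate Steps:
T(q) = -15 (T(q) = -4*(-1 - 1*(-4)) - 3 = -4*(-1 + 4) - 3 = -4*3 - 3 = -12 - 3 = -15)
(T(-17) - 354)*984 = (-15 - 354)*984 = -369*984 = -363096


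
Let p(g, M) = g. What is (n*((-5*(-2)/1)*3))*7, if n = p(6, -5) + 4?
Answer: 2100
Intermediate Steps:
n = 10 (n = 6 + 4 = 10)
(n*((-5*(-2)/1)*3))*7 = (10*((-5*(-2)/1)*3))*7 = (10*((10*1)*3))*7 = (10*(10*3))*7 = (10*30)*7 = 300*7 = 2100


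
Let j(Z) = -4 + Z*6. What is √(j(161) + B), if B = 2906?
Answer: 2*√967 ≈ 62.193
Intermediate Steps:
j(Z) = -4 + 6*Z
√(j(161) + B) = √((-4 + 6*161) + 2906) = √((-4 + 966) + 2906) = √(962 + 2906) = √3868 = 2*√967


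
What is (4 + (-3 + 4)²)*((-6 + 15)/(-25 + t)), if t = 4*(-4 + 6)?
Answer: -45/17 ≈ -2.6471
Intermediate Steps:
t = 8 (t = 4*2 = 8)
(4 + (-3 + 4)²)*((-6 + 15)/(-25 + t)) = (4 + (-3 + 4)²)*((-6 + 15)/(-25 + 8)) = (4 + 1²)*(9/(-17)) = (4 + 1)*(9*(-1/17)) = 5*(-9/17) = -45/17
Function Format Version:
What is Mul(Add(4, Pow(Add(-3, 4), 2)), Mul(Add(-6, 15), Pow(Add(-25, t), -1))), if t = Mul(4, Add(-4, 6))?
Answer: Rational(-45, 17) ≈ -2.6471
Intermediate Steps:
t = 8 (t = Mul(4, 2) = 8)
Mul(Add(4, Pow(Add(-3, 4), 2)), Mul(Add(-6, 15), Pow(Add(-25, t), -1))) = Mul(Add(4, Pow(Add(-3, 4), 2)), Mul(Add(-6, 15), Pow(Add(-25, 8), -1))) = Mul(Add(4, Pow(1, 2)), Mul(9, Pow(-17, -1))) = Mul(Add(4, 1), Mul(9, Rational(-1, 17))) = Mul(5, Rational(-9, 17)) = Rational(-45, 17)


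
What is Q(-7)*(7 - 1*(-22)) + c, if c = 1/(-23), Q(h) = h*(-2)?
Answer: 9337/23 ≈ 405.96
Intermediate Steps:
Q(h) = -2*h
c = -1/23 ≈ -0.043478
Q(-7)*(7 - 1*(-22)) + c = (-2*(-7))*(7 - 1*(-22)) - 1/23 = 14*(7 + 22) - 1/23 = 14*29 - 1/23 = 406 - 1/23 = 9337/23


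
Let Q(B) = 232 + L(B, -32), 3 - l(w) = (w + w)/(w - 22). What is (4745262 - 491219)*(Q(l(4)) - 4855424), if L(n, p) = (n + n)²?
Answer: -1672973486300444/81 ≈ -2.0654e+13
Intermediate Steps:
L(n, p) = 4*n² (L(n, p) = (2*n)² = 4*n²)
l(w) = 3 - 2*w/(-22 + w) (l(w) = 3 - (w + w)/(w - 22) = 3 - 2*w/(-22 + w))
Q(B) = 232 + 4*B²
(4745262 - 491219)*(Q(l(4)) - 4855424) = (4745262 - 491219)*((232 + 4*((-66 + 4)/(-22 + 4))²) - 4855424) = 4254043*((232 + 4*(-62/(-18))²) - 4855424) = 4254043*((232 + 4*(-1/18*(-62))²) - 4855424) = 4254043*((232 + 4*(31/9)²) - 4855424) = 4254043*((232 + 4*(961/81)) - 4855424) = 4254043*((232 + 3844/81) - 4855424) = 4254043*(22636/81 - 4855424) = 4254043*(-393266708/81) = -1672973486300444/81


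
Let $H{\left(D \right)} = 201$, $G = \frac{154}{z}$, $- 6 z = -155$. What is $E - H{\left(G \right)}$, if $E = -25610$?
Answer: $-25811$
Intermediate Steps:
$z = \frac{155}{6}$ ($z = \left(- \frac{1}{6}\right) \left(-155\right) = \frac{155}{6} \approx 25.833$)
$G = \frac{924}{155}$ ($G = \frac{154}{\frac{155}{6}} = 154 \cdot \frac{6}{155} = \frac{924}{155} \approx 5.9613$)
$E - H{\left(G \right)} = -25610 - 201 = -25811$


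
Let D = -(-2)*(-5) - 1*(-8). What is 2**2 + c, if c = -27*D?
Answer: 58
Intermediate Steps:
D = -2 (D = -1*10 + 8 = -10 + 8 = -2)
c = 54 (c = -27*(-2) = 54)
2**2 + c = 2**2 + 54 = 4 + 54 = 58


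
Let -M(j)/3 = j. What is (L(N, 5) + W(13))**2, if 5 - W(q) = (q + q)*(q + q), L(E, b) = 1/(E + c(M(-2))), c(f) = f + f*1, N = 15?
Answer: 328189456/729 ≈ 4.5019e+5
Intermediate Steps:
M(j) = -3*j
c(f) = 2*f (c(f) = f + f = 2*f)
L(E, b) = 1/(12 + E) (L(E, b) = 1/(E + 2*(-3*(-2))) = 1/(E + 2*6) = 1/(E + 12) = 1/(12 + E))
W(q) = 5 - 4*q**2 (W(q) = 5 - (q + q)*(q + q) = 5 - 2*q*2*q = 5 - 4*q**2)
(L(N, 5) + W(13))**2 = (1/(12 + 15) + (5 - 4*13**2))**2 = (1/27 + (5 - 4*169))**2 = (1/27 + (5 - 676))**2 = (1/27 - 671)**2 = (-18116/27)**2 = 328189456/729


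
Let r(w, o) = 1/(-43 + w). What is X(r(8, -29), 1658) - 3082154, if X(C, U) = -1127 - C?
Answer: -107914834/35 ≈ -3.0833e+6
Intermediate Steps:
X(r(8, -29), 1658) - 3082154 = (-1127 - 1/(-43 + 8)) - 3082154 = (-1127 - 1/(-35)) - 3082154 = (-1127 - 1*(-1/35)) - 3082154 = (-1127 + 1/35) - 3082154 = -39444/35 - 3082154 = -107914834/35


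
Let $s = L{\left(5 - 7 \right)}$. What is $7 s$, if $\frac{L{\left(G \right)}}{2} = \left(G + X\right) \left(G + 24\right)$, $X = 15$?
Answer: $4004$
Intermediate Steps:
$L{\left(G \right)} = 2 \left(15 + G\right) \left(24 + G\right)$ ($L{\left(G \right)} = 2 \left(G + 15\right) \left(G + 24\right) = 2 \left(15 + G\right) \left(24 + G\right)$)
$s = 572$ ($s = 720 + 2 \left(5 - 7\right)^{2} + 78 \left(5 - 7\right) = 720 + 2 \left(-2\right)^{2} + 78 \left(-2\right) = 720 + 2 \cdot 4 - 156 = 720 + 8 - 156 = 572$)
$7 s = 7 \cdot 572 = 4004$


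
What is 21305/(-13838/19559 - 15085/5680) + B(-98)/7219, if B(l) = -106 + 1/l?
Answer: -334896524786234059/52868261012602 ≈ -6334.5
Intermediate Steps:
21305/(-13838/19559 - 15085/5680) + B(-98)/7219 = 21305/(-13838/19559 - 15085/5680) + (-106 + 1/(-98))/7219 = 21305/(-13838*1/19559 - 15085*1/5680) + (-106 - 1/98)*(1/7219) = 21305/(-13838/19559 - 3017/1136) - 10389/98*1/7219 = 21305/(-74729471/22219024) - 10389/707462 = 21305*(-22219024/74729471) - 10389/707462 = -473376306320/74729471 - 10389/707462 = -334896524786234059/52868261012602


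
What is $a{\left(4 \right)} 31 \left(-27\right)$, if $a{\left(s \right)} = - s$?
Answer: $3348$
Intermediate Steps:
$a{\left(4 \right)} 31 \left(-27\right) = \left(-1\right) 4 \cdot 31 \left(-27\right) = \left(-4\right) 31 \left(-27\right) = \left(-124\right) \left(-27\right) = 3348$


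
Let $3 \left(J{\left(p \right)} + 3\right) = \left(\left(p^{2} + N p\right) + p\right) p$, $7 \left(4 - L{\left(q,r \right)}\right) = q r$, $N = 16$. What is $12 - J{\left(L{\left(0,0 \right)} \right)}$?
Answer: $-97$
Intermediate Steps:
$L{\left(q,r \right)} = 4 - \frac{q r}{7}$
$J{\left(p \right)} = -3 + \frac{p \left(p^{2} + 17 p\right)}{3}$ ($J{\left(p \right)} = -3 + \frac{\left(\left(p^{2} + 16 p\right) + p\right) p}{3} = -3 + \frac{\left(p^{2} + 17 p\right) p}{3} = -3 + \frac{p \left(p^{2} + 17 p\right)}{3}$)
$12 - J{\left(L{\left(0,0 \right)} \right)} = 12 - \left(-3 + \frac{\left(4 - 0 \cdot 0\right)^{3}}{3} + \frac{17 \left(4 - 0 \cdot 0\right)^{2}}{3}\right) = 12 - \left(-3 + \frac{\left(4 + 0\right)^{3}}{3} + \frac{17 \left(4 + 0\right)^{2}}{3}\right) = 12 - \left(-3 + \frac{4^{3}}{3} + \frac{17 \cdot 4^{2}}{3}\right) = 12 - \left(-3 + \frac{1}{3} \cdot 64 + \frac{17}{3} \cdot 16\right) = 12 - \left(-3 + \frac{64}{3} + \frac{272}{3}\right) = 12 - 109 = -97$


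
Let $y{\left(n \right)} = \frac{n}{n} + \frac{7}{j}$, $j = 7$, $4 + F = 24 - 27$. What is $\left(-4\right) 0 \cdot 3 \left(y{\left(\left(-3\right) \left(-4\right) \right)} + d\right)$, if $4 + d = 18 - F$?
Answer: $0$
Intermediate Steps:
$F = -7$ ($F = -4 + \left(24 - 27\right) = -4 - 3 = -7$)
$y{\left(n \right)} = 2$ ($y{\left(n \right)} = \frac{n}{n} + \frac{7}{7} = 1 + 7 \cdot \frac{1}{7} = 1 + 1 = 2$)
$d = 21$ ($d = -4 + \left(18 - -7\right) = -4 + \left(18 + 7\right) = -4 + 25 = 21$)
$\left(-4\right) 0 \cdot 3 \left(y{\left(\left(-3\right) \left(-4\right) \right)} + d\right) = \left(-4\right) 0 \cdot 3 \left(2 + 21\right) = 0 \cdot 3 \cdot 23 = 0 \cdot 23 = 0$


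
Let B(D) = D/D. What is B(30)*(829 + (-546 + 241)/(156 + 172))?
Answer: 271607/328 ≈ 828.07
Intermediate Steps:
B(D) = 1
B(30)*(829 + (-546 + 241)/(156 + 172)) = 1*(829 + (-546 + 241)/(156 + 172)) = 1*(829 - 305/328) = 1*(271607/328) = 271607/328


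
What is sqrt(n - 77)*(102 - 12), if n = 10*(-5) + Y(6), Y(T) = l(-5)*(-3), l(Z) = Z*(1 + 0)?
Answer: 360*I*sqrt(7) ≈ 952.47*I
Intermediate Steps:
l(Z) = Z (l(Z) = Z*1 = Z)
Y(T) = 15 (Y(T) = -5*(-3) = 15)
n = -35 (n = 10*(-5) + 15 = -50 + 15 = -35)
sqrt(n - 77)*(102 - 12) = sqrt(-35 - 77)*(102 - 12) = sqrt(-112)*90 = (4*I*sqrt(7))*90 = 360*I*sqrt(7)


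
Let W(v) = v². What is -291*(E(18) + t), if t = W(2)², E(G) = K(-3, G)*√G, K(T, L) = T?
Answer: -4656 + 2619*√2 ≈ -952.17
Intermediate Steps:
E(G) = -3*√G
t = 16 (t = (2²)² = 4² = 16)
-291*(E(18) + t) = -291*(-9*√2 + 16) = -291*(16 - 9*√2) = -4656 + 2619*√2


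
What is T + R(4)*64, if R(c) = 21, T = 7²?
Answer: 1393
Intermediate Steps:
T = 49
T + R(4)*64 = 49 + 21*64 = 49 + 1344 = 1393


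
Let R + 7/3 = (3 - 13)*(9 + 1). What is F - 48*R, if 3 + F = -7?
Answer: 4902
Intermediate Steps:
R = -307/3 (R = -7/3 + (3 - 13)*(9 + 1) = -7/3 - 10*10 = -7/3 - 100 = -307/3 ≈ -102.33)
F = -10 (F = -3 - 7 = -10)
F - 48*R = -10 - 48*(-307/3) = -10 + 4912 = 4902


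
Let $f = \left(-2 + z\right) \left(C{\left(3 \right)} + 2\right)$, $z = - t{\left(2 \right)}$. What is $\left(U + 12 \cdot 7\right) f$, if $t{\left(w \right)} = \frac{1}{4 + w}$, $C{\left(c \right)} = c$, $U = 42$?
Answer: $-1365$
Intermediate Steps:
$z = - \frac{1}{6}$ ($z = - \frac{1}{4 + 2} = - \frac{1}{6} \approx -0.16667$)
$f = - \frac{65}{6}$ ($f = \left(-2 - \frac{1}{6}\right) \left(3 + 2\right) = \left(- \frac{13}{6}\right) 5 = - \frac{65}{6} \approx -10.833$)
$\left(U + 12 \cdot 7\right) f = \left(42 + 12 \cdot 7\right) \left(- \frac{65}{6}\right) = \left(42 + 84\right) \left(- \frac{65}{6}\right) = 126 \left(- \frac{65}{6}\right) = -1365$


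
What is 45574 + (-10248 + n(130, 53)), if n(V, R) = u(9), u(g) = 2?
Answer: 35328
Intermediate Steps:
n(V, R) = 2
45574 + (-10248 + n(130, 53)) = 45574 + (-10248 + 2) = 45574 - 10246 = 35328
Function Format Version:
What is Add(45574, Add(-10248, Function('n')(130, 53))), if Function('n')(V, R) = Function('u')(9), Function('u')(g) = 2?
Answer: 35328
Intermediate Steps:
Function('n')(V, R) = 2
Add(45574, Add(-10248, Function('n')(130, 53))) = Add(45574, Add(-10248, 2)) = Add(45574, -10246) = 35328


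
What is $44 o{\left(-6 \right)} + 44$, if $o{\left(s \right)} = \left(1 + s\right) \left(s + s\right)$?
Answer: $2684$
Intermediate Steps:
$o{\left(s \right)} = 2 s \left(1 + s\right)$ ($o{\left(s \right)} = \left(1 + s\right) 2 s = 2 s \left(1 + s\right)$)
$44 o{\left(-6 \right)} + 44 = 44 \cdot 2 \left(-6\right) \left(1 - 6\right) + 44 = 44 \cdot 2 \left(-6\right) \left(-5\right) + 44 = 44 \cdot 60 + 44 = 2640 + 44 = 2684$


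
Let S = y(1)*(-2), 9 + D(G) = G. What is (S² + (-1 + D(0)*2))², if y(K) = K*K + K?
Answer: 9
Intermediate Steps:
y(K) = K + K² (y(K) = K² + K = K + K²)
D(G) = -9 + G
S = -4 (S = (1*(1 + 1))*(-2) = (1*2)*(-2) = 2*(-2) = -4)
(S² + (-1 + D(0)*2))² = ((-4)² + (-1 + (-9 + 0)*2))² = (16 + (-1 - 9*2))² = (16 + (-1 - 18))² = (16 - 19)² = (-3)² = 9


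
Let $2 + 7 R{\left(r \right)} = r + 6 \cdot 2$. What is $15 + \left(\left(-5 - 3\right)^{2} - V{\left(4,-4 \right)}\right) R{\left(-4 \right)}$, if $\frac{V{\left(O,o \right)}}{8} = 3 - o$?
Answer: $\frac{153}{7} \approx 21.857$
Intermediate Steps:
$V{\left(O,o \right)} = 24 - 8 o$ ($V{\left(O,o \right)} = 8 \left(3 - o\right) = 24 - 8 o$)
$R{\left(r \right)} = \frac{10}{7} + \frac{r}{7}$ ($R{\left(r \right)} = - \frac{2}{7} + \frac{r + 6 \cdot 2}{7} = - \frac{2}{7} + \frac{r + 12}{7} = - \frac{2}{7} + \frac{12 + r}{7} = - \frac{2}{7} + \left(\frac{12}{7} + \frac{r}{7}\right) = \frac{10}{7} + \frac{r}{7}$)
$15 + \left(\left(-5 - 3\right)^{2} - V{\left(4,-4 \right)}\right) R{\left(-4 \right)} = 15 + \left(\left(-5 - 3\right)^{2} - \left(24 - -32\right)\right) \left(\frac{10}{7} + \frac{1}{7} \left(-4\right)\right) = 15 + \left(\left(-8\right)^{2} - \left(24 + 32\right)\right) \left(\frac{10}{7} - \frac{4}{7}\right) = 15 + \left(64 - 56\right) \frac{6}{7} = 15 + 8 \cdot \frac{6}{7} = 15 + \frac{48}{7} = \frac{153}{7}$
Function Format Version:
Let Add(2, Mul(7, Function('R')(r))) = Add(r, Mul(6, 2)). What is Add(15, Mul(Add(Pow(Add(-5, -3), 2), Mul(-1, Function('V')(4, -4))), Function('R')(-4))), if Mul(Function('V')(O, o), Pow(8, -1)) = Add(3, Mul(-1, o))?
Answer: Rational(153, 7) ≈ 21.857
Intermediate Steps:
Function('V')(O, o) = Add(24, Mul(-8, o)) (Function('V')(O, o) = Mul(8, Add(3, Mul(-1, o))) = Add(24, Mul(-8, o)))
Function('R')(r) = Add(Rational(10, 7), Mul(Rational(1, 7), r)) (Function('R')(r) = Add(Rational(-2, 7), Mul(Rational(1, 7), Add(r, Mul(6, 2)))) = Add(Rational(-2, 7), Mul(Rational(1, 7), Add(r, 12))) = Add(Rational(-2, 7), Mul(Rational(1, 7), Add(12, r))) = Add(Rational(-2, 7), Add(Rational(12, 7), Mul(Rational(1, 7), r))) = Add(Rational(10, 7), Mul(Rational(1, 7), r)))
Add(15, Mul(Add(Pow(Add(-5, -3), 2), Mul(-1, Function('V')(4, -4))), Function('R')(-4))) = Add(15, Mul(Add(Pow(Add(-5, -3), 2), Mul(-1, Add(24, Mul(-8, -4)))), Add(Rational(10, 7), Mul(Rational(1, 7), -4)))) = Add(15, Mul(Add(Pow(-8, 2), Mul(-1, Add(24, 32))), Add(Rational(10, 7), Rational(-4, 7)))) = Add(15, Mul(Add(64, Mul(-1, 56)), Rational(6, 7))) = Add(15, Mul(Add(64, -56), Rational(6, 7))) = Add(15, Mul(8, Rational(6, 7))) = Add(15, Rational(48, 7)) = Rational(153, 7)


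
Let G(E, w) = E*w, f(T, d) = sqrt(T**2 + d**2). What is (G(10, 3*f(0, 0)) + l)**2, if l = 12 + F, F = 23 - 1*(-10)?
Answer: 2025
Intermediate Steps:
F = 33 (F = 23 + 10 = 33)
l = 45 (l = 12 + 33 = 45)
(G(10, 3*f(0, 0)) + l)**2 = (10*(3*sqrt(0**2 + 0**2)) + 45)**2 = (10*(3*sqrt(0 + 0)) + 45)**2 = (10*(3*sqrt(0)) + 45)**2 = (10*(3*0) + 45)**2 = (10*0 + 45)**2 = (0 + 45)**2 = 45**2 = 2025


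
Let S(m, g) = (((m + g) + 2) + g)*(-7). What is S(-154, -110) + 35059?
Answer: 37663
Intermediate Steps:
S(m, g) = -14 - 14*g - 7*m (S(m, g) = (((g + m) + 2) + g)*(-7) = ((2 + g + m) + g)*(-7) = (2 + m + 2*g)*(-7) = -14 - 14*g - 7*m)
S(-154, -110) + 35059 = (-14 - 14*(-110) - 7*(-154)) + 35059 = (-14 + 1540 + 1078) + 35059 = 2604 + 35059 = 37663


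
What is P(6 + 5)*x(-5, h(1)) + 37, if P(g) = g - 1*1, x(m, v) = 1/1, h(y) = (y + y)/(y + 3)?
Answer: 47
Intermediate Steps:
h(y) = 2*y/(3 + y) (h(y) = (2*y)/(3 + y) = 2*y/(3 + y))
x(m, v) = 1
P(g) = -1 + g (P(g) = g - 1 = -1 + g)
P(6 + 5)*x(-5, h(1)) + 37 = (-1 + (6 + 5))*1 + 37 = (-1 + 11)*1 + 37 = 10*1 + 37 = 10 + 37 = 47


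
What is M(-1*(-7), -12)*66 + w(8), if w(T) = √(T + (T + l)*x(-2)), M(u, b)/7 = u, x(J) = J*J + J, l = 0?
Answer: 3234 + 2*√6 ≈ 3238.9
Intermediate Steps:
x(J) = J + J² (x(J) = J² + J = J + J²)
M(u, b) = 7*u
w(T) = √3*√T (w(T) = √(T + (T + 0)*(-2*(1 - 2))) = √(T + T*(-2*(-1))) = √(T + T*2) = √(T + 2*T) = √(3*T) = √3*√T)
M(-1*(-7), -12)*66 + w(8) = (7*(-1*(-7)))*66 + √3*√8 = (7*7)*66 + √3*(2*√2) = 49*66 + 2*√6 = 3234 + 2*√6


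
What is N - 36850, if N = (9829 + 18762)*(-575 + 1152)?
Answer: 16460157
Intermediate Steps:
N = 16497007 (N = 28591*577 = 16497007)
N - 36850 = 16497007 - 36850 = 16460157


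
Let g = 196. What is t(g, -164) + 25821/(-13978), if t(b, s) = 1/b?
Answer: -2523469/1369844 ≈ -1.8422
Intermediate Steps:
t(g, -164) + 25821/(-13978) = 1/196 + 25821/(-13978) = 1/196 + 25821*(-1/13978) = 1/196 - 25821/13978 = -2523469/1369844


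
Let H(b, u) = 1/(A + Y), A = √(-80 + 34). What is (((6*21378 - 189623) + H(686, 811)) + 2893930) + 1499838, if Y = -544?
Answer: 641158132011/147991 - I*√46/295982 ≈ 4.3324e+6 - 2.2915e-5*I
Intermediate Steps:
A = I*√46 (A = √(-46) = I*√46 ≈ 6.7823*I)
H(b, u) = 1/(-544 + I*√46) (H(b, u) = 1/(I*√46 - 544) = 1/(-544 + I*√46))
(((6*21378 - 189623) + H(686, 811)) + 2893930) + 1499838 = (((6*21378 - 189623) + (-272/147991 - I*√46/295982)) + 2893930) + 1499838 = (((128268 - 189623) + (-272/147991 - I*√46/295982)) + 2893930) + 1499838 = ((-61355 + (-272/147991 - I*√46/295982)) + 2893930) + 1499838 = ((-9079988077/147991 - I*√46/295982) + 2893930) + 1499838 = (419195606553/147991 - I*√46/295982) + 1499838 = 641158132011/147991 - I*√46/295982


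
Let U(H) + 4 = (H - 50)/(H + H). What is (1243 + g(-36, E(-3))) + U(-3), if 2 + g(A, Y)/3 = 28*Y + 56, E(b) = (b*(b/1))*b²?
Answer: 49283/6 ≈ 8213.8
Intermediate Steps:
U(H) = -4 + (-50 + H)/(2*H) (U(H) = -4 + (H - 50)/(H + H) = -4 + (-50 + H)/((2*H)) = -4 + (-50 + H)*(1/(2*H)) = -4 + (-50 + H)/(2*H))
E(b) = b⁴ (E(b) = (b*(b*1))*b² = (b*b)*b² = b²*b² = b⁴)
g(A, Y) = 162 + 84*Y (g(A, Y) = -6 + 3*(28*Y + 56) = -6 + 3*(56 + 28*Y) = -6 + (168 + 84*Y) = 162 + 84*Y)
(1243 + g(-36, E(-3))) + U(-3) = (1243 + (162 + 84*(-3)⁴)) + (-7/2 - 25/(-3)) = (1243 + (162 + 84*81)) + (-7/2 - 25*(-⅓)) = (1243 + (162 + 6804)) + (-7/2 + 25/3) = (1243 + 6966) + 29/6 = 8209 + 29/6 = 49283/6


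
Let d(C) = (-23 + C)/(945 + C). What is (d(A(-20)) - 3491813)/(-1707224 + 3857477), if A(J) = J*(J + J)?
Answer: -6093212908/3752191485 ≈ -1.6239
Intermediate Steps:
A(J) = 2*J² (A(J) = J*(2*J) = 2*J²)
d(C) = (-23 + C)/(945 + C)
(d(A(-20)) - 3491813)/(-1707224 + 3857477) = ((-23 + 2*(-20)²)/(945 + 2*(-20)²) - 3491813)/(-1707224 + 3857477) = ((-23 + 2*400)/(945 + 2*400) - 3491813)/2150253 = ((-23 + 800)/(945 + 800) - 3491813)*(1/2150253) = (777/1745 - 3491813)*(1/2150253) = -6093212908/1745*1/2150253 = -6093212908/3752191485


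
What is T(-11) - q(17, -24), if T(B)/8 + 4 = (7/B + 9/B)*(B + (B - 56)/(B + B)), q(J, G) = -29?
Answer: 10837/121 ≈ 89.562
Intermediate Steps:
T(B) = -32 + 128*(B + (-56 + B)/(2*B))/B (T(B) = -32 + 8*((7/B + 9/B)*(B + (B - 56)/(B + B))) = -32 + 8*((16/B)*(B + (-56 + B)/((2*B)))) = -32 + 8*((16/B)*(B + (-56 + B)*(1/(2*B)))) = -32 + 8*((16/B)*(B + (-56 + B)/(2*B))) = -32 + 8*(16*(B + (-56 + B)/(2*B))/B) = -32 + 128*(B + (-56 + B)/(2*B))/B)
T(-11) - q(17, -24) = (96 - 3584/(-11)**2 + 64/(-11)) - 1*(-29) = (96 - 3584*1/121 + 64*(-1/11)) + 29 = (96 - 3584/121 - 64/11) + 29 = 7328/121 + 29 = 10837/121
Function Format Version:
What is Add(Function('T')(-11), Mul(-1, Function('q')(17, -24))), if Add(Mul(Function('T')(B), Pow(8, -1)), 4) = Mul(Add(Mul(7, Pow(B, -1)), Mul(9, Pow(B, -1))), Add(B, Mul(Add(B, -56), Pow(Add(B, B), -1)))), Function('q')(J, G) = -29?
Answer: Rational(10837, 121) ≈ 89.562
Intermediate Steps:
Function('T')(B) = Add(-32, Mul(128, Pow(B, -1), Add(B, Mul(Rational(1, 2), Pow(B, -1), Add(-56, B))))) (Function('T')(B) = Add(-32, Mul(8, Mul(Add(Mul(7, Pow(B, -1)), Mul(9, Pow(B, -1))), Add(B, Mul(Add(B, -56), Pow(Add(B, B), -1)))))) = Add(-32, Mul(8, Mul(Mul(16, Pow(B, -1)), Add(B, Mul(Add(-56, B), Pow(Mul(2, B), -1)))))) = Add(-32, Mul(8, Mul(Mul(16, Pow(B, -1)), Add(B, Mul(Add(-56, B), Mul(Rational(1, 2), Pow(B, -1))))))) = Add(-32, Mul(8, Mul(Mul(16, Pow(B, -1)), Add(B, Mul(Rational(1, 2), Pow(B, -1), Add(-56, B)))))) = Add(-32, Mul(8, Mul(16, Pow(B, -1), Add(B, Mul(Rational(1, 2), Pow(B, -1), Add(-56, B)))))) = Add(-32, Mul(128, Pow(B, -1), Add(B, Mul(Rational(1, 2), Pow(B, -1), Add(-56, B))))))
Add(Function('T')(-11), Mul(-1, Function('q')(17, -24))) = Add(Add(96, Mul(-3584, Pow(-11, -2)), Mul(64, Pow(-11, -1))), Mul(-1, -29)) = Add(Add(96, Mul(-3584, Rational(1, 121)), Mul(64, Rational(-1, 11))), 29) = Add(Add(96, Rational(-3584, 121), Rational(-64, 11)), 29) = Add(Rational(7328, 121), 29) = Rational(10837, 121)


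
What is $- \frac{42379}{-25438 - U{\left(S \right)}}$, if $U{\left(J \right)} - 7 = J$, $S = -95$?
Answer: $\frac{42379}{25350} \approx 1.6718$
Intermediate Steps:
$U{\left(J \right)} = 7 + J$
$- \frac{42379}{-25438 - U{\left(S \right)}} = - \frac{42379}{-25438 - \left(7 - 95\right)} = - \frac{42379}{-25438 - -88} = - \frac{42379}{-25438 + 88} = - \frac{42379}{-25350} = \left(-42379\right) \left(- \frac{1}{25350}\right) = \frac{42379}{25350}$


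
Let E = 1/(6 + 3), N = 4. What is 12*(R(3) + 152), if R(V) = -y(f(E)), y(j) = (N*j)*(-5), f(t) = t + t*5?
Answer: 1984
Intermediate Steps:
E = 1/9 ≈ 0.11111
f(t) = 6*t (f(t) = t + 5*t = 6*t)
y(j) = -20*j (y(j) = (4*j)*(-5) = -20*j)
R(V) = 40/3 (R(V) = -(-20)*6*(1/9) = -(-20)*2/3 = -1*(-40/3) = 40/3)
12*(R(3) + 152) = 12*(40/3 + 152) = 12*(496/3) = 1984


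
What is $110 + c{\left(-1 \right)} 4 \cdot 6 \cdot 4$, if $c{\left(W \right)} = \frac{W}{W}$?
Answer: $206$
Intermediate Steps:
$c{\left(W \right)} = 1$
$110 + c{\left(-1 \right)} 4 \cdot 6 \cdot 4 = 110 + 1 \cdot 4 \cdot 6 \cdot 4 = 110 + 1 \cdot 24 \cdot 4 = 110 + 1 \cdot 96 = 110 + 96 = 206$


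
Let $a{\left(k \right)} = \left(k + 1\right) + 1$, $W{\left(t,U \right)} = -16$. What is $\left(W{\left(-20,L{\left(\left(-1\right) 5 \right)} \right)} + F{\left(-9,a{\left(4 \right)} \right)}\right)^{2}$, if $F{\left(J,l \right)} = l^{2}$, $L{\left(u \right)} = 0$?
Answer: $400$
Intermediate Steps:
$a{\left(k \right)} = 2 + k$ ($a{\left(k \right)} = \left(1 + k\right) + 1 = 2 + k$)
$\left(W{\left(-20,L{\left(\left(-1\right) 5 \right)} \right)} + F{\left(-9,a{\left(4 \right)} \right)}\right)^{2} = \left(-16 + \left(2 + 4\right)^{2}\right)^{2} = \left(-16 + 6^{2}\right)^{2} = \left(-16 + 36\right)^{2} = 20^{2} = 400$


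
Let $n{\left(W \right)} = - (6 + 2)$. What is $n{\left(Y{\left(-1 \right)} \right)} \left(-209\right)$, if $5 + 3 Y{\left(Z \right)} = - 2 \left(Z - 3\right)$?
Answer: $1672$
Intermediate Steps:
$Y{\left(Z \right)} = \frac{1}{3} - \frac{2 Z}{3}$ ($Y{\left(Z \right)} = - \frac{5}{3} + \frac{\left(-2\right) \left(Z - 3\right)}{3} = - \frac{5}{3} + \frac{\left(-2\right) \left(-3 + Z\right)}{3} = - \frac{5}{3} + \frac{6 - 2 Z}{3} = - \frac{5}{3} - \left(-2 + \frac{2 Z}{3}\right) = \frac{1}{3} - \frac{2 Z}{3}$)
$n{\left(W \right)} = -8$ ($n{\left(W \right)} = \left(-1\right) 8 = -8$)
$n{\left(Y{\left(-1 \right)} \right)} \left(-209\right) = \left(-8\right) \left(-209\right) = 1672$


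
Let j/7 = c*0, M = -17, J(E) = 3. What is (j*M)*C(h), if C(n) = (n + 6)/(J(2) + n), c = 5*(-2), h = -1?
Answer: 0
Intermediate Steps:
c = -10
C(n) = (6 + n)/(3 + n) (C(n) = (n + 6)/(3 + n) = (6 + n)/(3 + n))
j = 0 (j = 7*(-10*0) = 7*0 = 0)
(j*M)*C(h) = (0*(-17))*((6 - 1)/(3 - 1)) = 0*(5/2) = 0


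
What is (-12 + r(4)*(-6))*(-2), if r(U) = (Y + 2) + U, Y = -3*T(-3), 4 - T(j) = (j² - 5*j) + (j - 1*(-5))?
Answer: 888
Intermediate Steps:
T(j) = -1 - j² + 4*j (T(j) = 4 - ((j² - 5*j) + (j - 1*(-5))) = 4 - ((j² - 5*j) + (j + 5)) = 4 - ((j² - 5*j) + (5 + j)) = 4 - (5 + j² - 4*j) = 4 + (-5 - j² + 4*j) = -1 - j² + 4*j)
Y = 66 (Y = -3*(-1 - 1*(-3)² + 4*(-3)) = -3*(-1 - 1*9 - 12) = -3*(-1 - 9 - 12) = -3*(-22) = 66)
r(U) = 68 + U (r(U) = (66 + 2) + U = 68 + U)
(-12 + r(4)*(-6))*(-2) = (-12 + (68 + 4)*(-6))*(-2) = (-12 + 72*(-6))*(-2) = (-12 - 432)*(-2) = -444*(-2) = 888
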